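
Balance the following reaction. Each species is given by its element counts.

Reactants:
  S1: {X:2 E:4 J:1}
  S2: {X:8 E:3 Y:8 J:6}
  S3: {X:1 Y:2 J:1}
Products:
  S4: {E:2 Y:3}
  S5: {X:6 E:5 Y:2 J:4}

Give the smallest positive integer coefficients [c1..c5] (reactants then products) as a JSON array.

Coefficients: [4, 1, 2, 2, 3]

X: 4·2+1·8+2·1 = 18 | 2·0+3·6 = 18
E: 4·4+1·3+2·0 = 19 | 2·2+3·5 = 19
Y: 4·0+1·8+2·2 = 12 | 2·3+3·2 = 12
J: 4·1+1·6+2·1 = 12 | 2·0+3·4 = 12
gcd(4,1,2,2,3) = 1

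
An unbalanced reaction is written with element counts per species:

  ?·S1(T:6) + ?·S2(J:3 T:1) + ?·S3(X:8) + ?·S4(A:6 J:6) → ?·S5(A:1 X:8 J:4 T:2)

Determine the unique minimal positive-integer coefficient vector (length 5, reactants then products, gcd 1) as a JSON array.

A: 1·0+6·0+6·0+1·6 = 6 | 6·1 = 6
X: 1·0+6·0+6·8+1·0 = 48 | 6·8 = 48
J: 1·0+6·3+6·0+1·6 = 24 | 6·4 = 24
T: 1·6+6·1+6·0+1·0 = 12 | 6·2 = 12
gcd(1,6,6,1,6) = 1

Coefficients: [1, 6, 6, 1, 6]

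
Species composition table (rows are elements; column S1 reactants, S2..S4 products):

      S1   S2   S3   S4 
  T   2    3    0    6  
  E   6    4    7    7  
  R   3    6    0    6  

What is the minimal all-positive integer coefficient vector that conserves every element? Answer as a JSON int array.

T: 6·2 = 12 | 2·3+3·0+1·6 = 12
E: 6·6 = 36 | 2·4+3·7+1·7 = 36
R: 6·3 = 18 | 2·6+3·0+1·6 = 18
gcd(6,2,3,1) = 1

Coefficients: [6, 2, 3, 1]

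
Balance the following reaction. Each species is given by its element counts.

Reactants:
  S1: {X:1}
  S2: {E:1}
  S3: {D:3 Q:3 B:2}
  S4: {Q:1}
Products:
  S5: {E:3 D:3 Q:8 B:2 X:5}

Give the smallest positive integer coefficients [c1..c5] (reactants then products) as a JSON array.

E: 5·0+3·1+1·0+5·0 = 3 | 1·3 = 3
D: 5·0+3·0+1·3+5·0 = 3 | 1·3 = 3
Q: 5·0+3·0+1·3+5·1 = 8 | 1·8 = 8
B: 5·0+3·0+1·2+5·0 = 2 | 1·2 = 2
X: 5·1+3·0+1·0+5·0 = 5 | 1·5 = 5
gcd(5,3,1,5,1) = 1

Coefficients: [5, 3, 1, 5, 1]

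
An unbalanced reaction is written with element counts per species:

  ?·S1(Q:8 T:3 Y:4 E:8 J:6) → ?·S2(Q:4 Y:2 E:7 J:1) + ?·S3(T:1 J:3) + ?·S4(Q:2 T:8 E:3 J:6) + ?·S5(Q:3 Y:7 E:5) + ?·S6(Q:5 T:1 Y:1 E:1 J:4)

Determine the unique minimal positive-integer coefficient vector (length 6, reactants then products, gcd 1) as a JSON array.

Q: 4·8 = 32 | 3·4+1·0+1·2+1·3+3·5 = 32
T: 4·3 = 12 | 3·0+1·1+1·8+1·0+3·1 = 12
Y: 4·4 = 16 | 3·2+1·0+1·0+1·7+3·1 = 16
E: 4·8 = 32 | 3·7+1·0+1·3+1·5+3·1 = 32
J: 4·6 = 24 | 3·1+1·3+1·6+1·0+3·4 = 24
gcd(4,3,1,1,1,3) = 1

Coefficients: [4, 3, 1, 1, 1, 3]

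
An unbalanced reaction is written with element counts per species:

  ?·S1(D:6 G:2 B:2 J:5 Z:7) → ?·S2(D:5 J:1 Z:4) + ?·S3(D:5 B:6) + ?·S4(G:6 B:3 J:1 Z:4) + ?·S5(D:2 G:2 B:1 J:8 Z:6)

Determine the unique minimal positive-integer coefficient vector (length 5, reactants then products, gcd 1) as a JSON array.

Coefficients: [6, 5, 1, 1, 3]

D: 6·6 = 36 | 5·5+1·5+1·0+3·2 = 36
G: 6·2 = 12 | 5·0+1·0+1·6+3·2 = 12
B: 6·2 = 12 | 5·0+1·6+1·3+3·1 = 12
J: 6·5 = 30 | 5·1+1·0+1·1+3·8 = 30
Z: 6·7 = 42 | 5·4+1·0+1·4+3·6 = 42
gcd(6,5,1,1,3) = 1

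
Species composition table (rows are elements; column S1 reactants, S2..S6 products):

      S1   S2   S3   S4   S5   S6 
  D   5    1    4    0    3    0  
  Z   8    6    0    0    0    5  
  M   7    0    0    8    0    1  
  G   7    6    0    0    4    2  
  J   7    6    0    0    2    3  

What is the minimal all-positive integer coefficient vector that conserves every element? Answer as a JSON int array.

Coefficients: [4, 2, 3, 3, 2, 4]

D: 4·5 = 20 | 2·1+3·4+3·0+2·3+4·0 = 20
Z: 4·8 = 32 | 2·6+3·0+3·0+2·0+4·5 = 32
M: 4·7 = 28 | 2·0+3·0+3·8+2·0+4·1 = 28
G: 4·7 = 28 | 2·6+3·0+3·0+2·4+4·2 = 28
J: 4·7 = 28 | 2·6+3·0+3·0+2·2+4·3 = 28
gcd(4,2,3,3,2,4) = 1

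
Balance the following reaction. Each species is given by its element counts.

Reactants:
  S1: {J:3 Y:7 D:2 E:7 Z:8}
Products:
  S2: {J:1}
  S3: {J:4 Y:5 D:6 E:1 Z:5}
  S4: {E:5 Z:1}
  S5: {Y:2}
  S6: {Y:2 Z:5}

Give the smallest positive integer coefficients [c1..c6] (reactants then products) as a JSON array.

Coefficients: [3, 5, 1, 4, 5, 3]

J: 3·3 = 9 | 5·1+1·4+4·0+5·0+3·0 = 9
Y: 3·7 = 21 | 5·0+1·5+4·0+5·2+3·2 = 21
D: 3·2 = 6 | 5·0+1·6+4·0+5·0+3·0 = 6
E: 3·7 = 21 | 5·0+1·1+4·5+5·0+3·0 = 21
Z: 3·8 = 24 | 5·0+1·5+4·1+5·0+3·5 = 24
gcd(3,5,1,4,5,3) = 1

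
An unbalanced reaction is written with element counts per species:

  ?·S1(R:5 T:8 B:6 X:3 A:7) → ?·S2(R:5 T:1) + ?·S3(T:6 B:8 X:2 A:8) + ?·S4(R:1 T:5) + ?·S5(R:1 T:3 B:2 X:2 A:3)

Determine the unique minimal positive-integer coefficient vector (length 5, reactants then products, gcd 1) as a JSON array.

Coefficients: [4, 3, 2, 1, 4]

R: 4·5 = 20 | 3·5+2·0+1·1+4·1 = 20
T: 4·8 = 32 | 3·1+2·6+1·5+4·3 = 32
B: 4·6 = 24 | 3·0+2·8+1·0+4·2 = 24
X: 4·3 = 12 | 3·0+2·2+1·0+4·2 = 12
A: 4·7 = 28 | 3·0+2·8+1·0+4·3 = 28
gcd(4,3,2,1,4) = 1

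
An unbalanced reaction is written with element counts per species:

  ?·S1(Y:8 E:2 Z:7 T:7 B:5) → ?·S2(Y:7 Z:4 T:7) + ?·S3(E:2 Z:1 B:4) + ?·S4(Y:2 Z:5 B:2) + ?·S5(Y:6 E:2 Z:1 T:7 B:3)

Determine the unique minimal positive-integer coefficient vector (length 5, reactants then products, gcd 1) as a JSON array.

Coefficients: [3, 2, 2, 2, 1]

Y: 3·8 = 24 | 2·7+2·0+2·2+1·6 = 24
E: 3·2 = 6 | 2·0+2·2+2·0+1·2 = 6
Z: 3·7 = 21 | 2·4+2·1+2·5+1·1 = 21
T: 3·7 = 21 | 2·7+2·0+2·0+1·7 = 21
B: 3·5 = 15 | 2·0+2·4+2·2+1·3 = 15
gcd(3,2,2,2,1) = 1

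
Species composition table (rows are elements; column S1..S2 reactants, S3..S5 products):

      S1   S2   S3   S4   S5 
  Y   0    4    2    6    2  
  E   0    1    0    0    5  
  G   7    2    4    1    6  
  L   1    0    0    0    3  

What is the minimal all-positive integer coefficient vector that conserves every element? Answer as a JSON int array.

Coefficients: [3, 5, 6, 1, 1]

Y: 3·0+5·4 = 20 | 6·2+1·6+1·2 = 20
E: 3·0+5·1 = 5 | 6·0+1·0+1·5 = 5
G: 3·7+5·2 = 31 | 6·4+1·1+1·6 = 31
L: 3·1+5·0 = 3 | 6·0+1·0+1·3 = 3
gcd(3,5,6,1,1) = 1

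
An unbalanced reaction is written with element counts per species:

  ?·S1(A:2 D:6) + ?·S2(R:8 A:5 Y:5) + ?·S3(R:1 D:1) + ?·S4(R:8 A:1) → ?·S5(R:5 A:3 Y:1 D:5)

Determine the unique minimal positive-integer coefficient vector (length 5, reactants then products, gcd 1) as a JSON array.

Coefficients: [4, 1, 1, 2, 5]

R: 4·0+1·8+1·1+2·8 = 25 | 5·5 = 25
A: 4·2+1·5+1·0+2·1 = 15 | 5·3 = 15
Y: 4·0+1·5+1·0+2·0 = 5 | 5·1 = 5
D: 4·6+1·0+1·1+2·0 = 25 | 5·5 = 25
gcd(4,1,1,2,5) = 1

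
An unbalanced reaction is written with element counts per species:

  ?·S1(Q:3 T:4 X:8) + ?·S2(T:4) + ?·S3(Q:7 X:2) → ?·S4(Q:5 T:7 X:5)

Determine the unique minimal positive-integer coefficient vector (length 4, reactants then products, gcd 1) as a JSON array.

Q: 2·3+5·0+2·7 = 20 | 4·5 = 20
T: 2·4+5·4+2·0 = 28 | 4·7 = 28
X: 2·8+5·0+2·2 = 20 | 4·5 = 20
gcd(2,5,2,4) = 1

Coefficients: [2, 5, 2, 4]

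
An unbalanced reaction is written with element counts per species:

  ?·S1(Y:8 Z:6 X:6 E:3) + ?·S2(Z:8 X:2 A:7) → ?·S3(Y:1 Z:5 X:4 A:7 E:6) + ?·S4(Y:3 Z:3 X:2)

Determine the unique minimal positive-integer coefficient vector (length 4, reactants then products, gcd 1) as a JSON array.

Coefficients: [2, 1, 1, 5]

Y: 2·8+1·0 = 16 | 1·1+5·3 = 16
Z: 2·6+1·8 = 20 | 1·5+5·3 = 20
X: 2·6+1·2 = 14 | 1·4+5·2 = 14
A: 2·0+1·7 = 7 | 1·7+5·0 = 7
E: 2·3+1·0 = 6 | 1·6+5·0 = 6
gcd(2,1,1,5) = 1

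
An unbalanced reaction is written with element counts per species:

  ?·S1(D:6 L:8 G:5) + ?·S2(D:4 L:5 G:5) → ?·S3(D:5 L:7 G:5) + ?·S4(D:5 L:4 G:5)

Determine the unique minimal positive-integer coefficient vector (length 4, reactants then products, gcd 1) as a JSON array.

D: 3·6+3·4 = 30 | 5·5+1·5 = 30
L: 3·8+3·5 = 39 | 5·7+1·4 = 39
G: 3·5+3·5 = 30 | 5·5+1·5 = 30
gcd(3,3,5,1) = 1

Coefficients: [3, 3, 5, 1]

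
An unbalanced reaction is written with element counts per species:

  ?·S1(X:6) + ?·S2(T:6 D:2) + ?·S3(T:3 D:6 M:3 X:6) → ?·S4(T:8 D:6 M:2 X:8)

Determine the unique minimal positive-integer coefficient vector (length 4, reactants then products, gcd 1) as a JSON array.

Coefficients: [2, 3, 2, 3]

T: 2·0+3·6+2·3 = 24 | 3·8 = 24
D: 2·0+3·2+2·6 = 18 | 3·6 = 18
M: 2·0+3·0+2·3 = 6 | 3·2 = 6
X: 2·6+3·0+2·6 = 24 | 3·8 = 24
gcd(2,3,2,3) = 1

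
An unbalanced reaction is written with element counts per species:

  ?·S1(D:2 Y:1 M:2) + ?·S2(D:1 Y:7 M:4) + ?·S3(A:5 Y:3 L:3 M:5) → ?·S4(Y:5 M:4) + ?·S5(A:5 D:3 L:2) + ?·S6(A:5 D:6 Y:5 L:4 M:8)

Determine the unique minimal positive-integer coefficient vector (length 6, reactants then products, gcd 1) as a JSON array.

Coefficients: [3, 3, 2, 5, 1, 1]

A: 3·0+3·0+2·5 = 10 | 5·0+1·5+1·5 = 10
D: 3·2+3·1+2·0 = 9 | 5·0+1·3+1·6 = 9
Y: 3·1+3·7+2·3 = 30 | 5·5+1·0+1·5 = 30
L: 3·0+3·0+2·3 = 6 | 5·0+1·2+1·4 = 6
M: 3·2+3·4+2·5 = 28 | 5·4+1·0+1·8 = 28
gcd(3,3,2,5,1,1) = 1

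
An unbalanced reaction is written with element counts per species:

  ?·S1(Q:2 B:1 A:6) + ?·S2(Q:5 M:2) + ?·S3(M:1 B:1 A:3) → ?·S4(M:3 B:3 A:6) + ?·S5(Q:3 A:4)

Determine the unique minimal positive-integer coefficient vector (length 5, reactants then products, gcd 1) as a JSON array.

Q: 2·2+1·5+4·0 = 9 | 2·0+3·3 = 9
M: 2·0+1·2+4·1 = 6 | 2·3+3·0 = 6
B: 2·1+1·0+4·1 = 6 | 2·3+3·0 = 6
A: 2·6+1·0+4·3 = 24 | 2·6+3·4 = 24
gcd(2,1,4,2,3) = 1

Coefficients: [2, 1, 4, 2, 3]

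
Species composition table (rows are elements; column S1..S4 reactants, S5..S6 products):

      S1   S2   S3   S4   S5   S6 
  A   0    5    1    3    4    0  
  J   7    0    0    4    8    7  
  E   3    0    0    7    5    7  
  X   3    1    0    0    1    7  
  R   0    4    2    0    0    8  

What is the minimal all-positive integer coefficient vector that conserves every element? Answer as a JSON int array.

Coefficients: [6, 1, 6, 3, 5, 2]

A: 6·0+1·5+6·1+3·3 = 20 | 5·4+2·0 = 20
J: 6·7+1·0+6·0+3·4 = 54 | 5·8+2·7 = 54
E: 6·3+1·0+6·0+3·7 = 39 | 5·5+2·7 = 39
X: 6·3+1·1+6·0+3·0 = 19 | 5·1+2·7 = 19
R: 6·0+1·4+6·2+3·0 = 16 | 5·0+2·8 = 16
gcd(6,1,6,3,5,2) = 1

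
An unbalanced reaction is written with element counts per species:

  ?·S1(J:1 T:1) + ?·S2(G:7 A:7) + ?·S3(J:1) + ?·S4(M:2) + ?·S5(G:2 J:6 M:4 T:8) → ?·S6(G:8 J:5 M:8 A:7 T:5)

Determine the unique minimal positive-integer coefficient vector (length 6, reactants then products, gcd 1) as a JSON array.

G: 2·0+2·7+2·0+6·0+1·2 = 16 | 2·8 = 16
J: 2·1+2·0+2·1+6·0+1·6 = 10 | 2·5 = 10
M: 2·0+2·0+2·0+6·2+1·4 = 16 | 2·8 = 16
A: 2·0+2·7+2·0+6·0+1·0 = 14 | 2·7 = 14
T: 2·1+2·0+2·0+6·0+1·8 = 10 | 2·5 = 10
gcd(2,2,2,6,1,2) = 1

Coefficients: [2, 2, 2, 6, 1, 2]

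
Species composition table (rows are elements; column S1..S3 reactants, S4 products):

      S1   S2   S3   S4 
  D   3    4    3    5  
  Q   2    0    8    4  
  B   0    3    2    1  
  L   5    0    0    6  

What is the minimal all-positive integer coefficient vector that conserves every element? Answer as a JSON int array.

D: 6·3+1·4+1·3 = 25 | 5·5 = 25
Q: 6·2+1·0+1·8 = 20 | 5·4 = 20
B: 6·0+1·3+1·2 = 5 | 5·1 = 5
L: 6·5+1·0+1·0 = 30 | 5·6 = 30
gcd(6,1,1,5) = 1

Coefficients: [6, 1, 1, 5]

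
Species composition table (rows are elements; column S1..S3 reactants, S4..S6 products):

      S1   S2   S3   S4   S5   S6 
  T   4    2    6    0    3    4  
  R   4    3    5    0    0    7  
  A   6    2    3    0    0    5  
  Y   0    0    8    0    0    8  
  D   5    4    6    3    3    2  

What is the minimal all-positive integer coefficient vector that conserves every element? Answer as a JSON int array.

T: 1·4+2·2+5·6 = 38 | 5·0+6·3+5·4 = 38
R: 1·4+2·3+5·5 = 35 | 5·0+6·0+5·7 = 35
A: 1·6+2·2+5·3 = 25 | 5·0+6·0+5·5 = 25
Y: 1·0+2·0+5·8 = 40 | 5·0+6·0+5·8 = 40
D: 1·5+2·4+5·6 = 43 | 5·3+6·3+5·2 = 43
gcd(1,2,5,5,6,5) = 1

Coefficients: [1, 2, 5, 5, 6, 5]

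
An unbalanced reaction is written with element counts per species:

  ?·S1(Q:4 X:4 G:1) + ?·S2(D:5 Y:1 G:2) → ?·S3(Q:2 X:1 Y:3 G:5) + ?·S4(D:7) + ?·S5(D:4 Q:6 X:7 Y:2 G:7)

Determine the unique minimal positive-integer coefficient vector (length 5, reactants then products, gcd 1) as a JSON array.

Coefficients: [2, 5, 1, 3, 1]

D: 2·0+5·5 = 25 | 1·0+3·7+1·4 = 25
Q: 2·4+5·0 = 8 | 1·2+3·0+1·6 = 8
X: 2·4+5·0 = 8 | 1·1+3·0+1·7 = 8
Y: 2·0+5·1 = 5 | 1·3+3·0+1·2 = 5
G: 2·1+5·2 = 12 | 1·5+3·0+1·7 = 12
gcd(2,5,1,3,1) = 1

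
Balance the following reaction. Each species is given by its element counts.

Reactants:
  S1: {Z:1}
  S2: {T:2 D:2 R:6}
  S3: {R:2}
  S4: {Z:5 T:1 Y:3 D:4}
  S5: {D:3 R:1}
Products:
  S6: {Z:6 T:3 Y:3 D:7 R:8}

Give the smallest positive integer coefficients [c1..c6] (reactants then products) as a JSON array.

Coefficients: [6, 6, 5, 6, 2, 6]

Z: 6·1+6·0+5·0+6·5+2·0 = 36 | 6·6 = 36
T: 6·0+6·2+5·0+6·1+2·0 = 18 | 6·3 = 18
Y: 6·0+6·0+5·0+6·3+2·0 = 18 | 6·3 = 18
D: 6·0+6·2+5·0+6·4+2·3 = 42 | 6·7 = 42
R: 6·0+6·6+5·2+6·0+2·1 = 48 | 6·8 = 48
gcd(6,6,5,6,2,6) = 1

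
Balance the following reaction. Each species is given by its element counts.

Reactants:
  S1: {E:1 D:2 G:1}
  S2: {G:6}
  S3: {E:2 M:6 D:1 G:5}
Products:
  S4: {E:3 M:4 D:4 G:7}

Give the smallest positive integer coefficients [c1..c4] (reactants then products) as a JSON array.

Coefficients: [5, 1, 2, 3]

E: 5·1+1·0+2·2 = 9 | 3·3 = 9
M: 5·0+1·0+2·6 = 12 | 3·4 = 12
D: 5·2+1·0+2·1 = 12 | 3·4 = 12
G: 5·1+1·6+2·5 = 21 | 3·7 = 21
gcd(5,1,2,3) = 1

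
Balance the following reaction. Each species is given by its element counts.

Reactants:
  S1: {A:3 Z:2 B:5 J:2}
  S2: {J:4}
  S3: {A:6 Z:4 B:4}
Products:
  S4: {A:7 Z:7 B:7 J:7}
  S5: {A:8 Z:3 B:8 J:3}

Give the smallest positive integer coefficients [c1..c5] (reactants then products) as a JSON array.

Coefficients: [5, 5, 5, 3, 3]

A: 5·3+5·0+5·6 = 45 | 3·7+3·8 = 45
Z: 5·2+5·0+5·4 = 30 | 3·7+3·3 = 30
B: 5·5+5·0+5·4 = 45 | 3·7+3·8 = 45
J: 5·2+5·4+5·0 = 30 | 3·7+3·3 = 30
gcd(5,5,5,3,3) = 1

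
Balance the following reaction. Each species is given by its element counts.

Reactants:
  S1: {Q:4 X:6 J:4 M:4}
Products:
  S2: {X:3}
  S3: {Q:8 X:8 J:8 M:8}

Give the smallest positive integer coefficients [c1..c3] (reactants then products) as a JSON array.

Coefficients: [6, 4, 3]

Q: 6·4 = 24 | 4·0+3·8 = 24
X: 6·6 = 36 | 4·3+3·8 = 36
J: 6·4 = 24 | 4·0+3·8 = 24
M: 6·4 = 24 | 4·0+3·8 = 24
gcd(6,4,3) = 1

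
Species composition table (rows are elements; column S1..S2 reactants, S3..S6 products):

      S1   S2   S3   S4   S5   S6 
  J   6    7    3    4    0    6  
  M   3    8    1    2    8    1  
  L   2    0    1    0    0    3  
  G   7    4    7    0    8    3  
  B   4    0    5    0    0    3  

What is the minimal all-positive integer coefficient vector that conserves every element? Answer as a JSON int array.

J: 2·6+3·7 = 33 | 1·3+6·4+2·0+1·6 = 33
M: 2·3+3·8 = 30 | 1·1+6·2+2·8+1·1 = 30
L: 2·2+3·0 = 4 | 1·1+6·0+2·0+1·3 = 4
G: 2·7+3·4 = 26 | 1·7+6·0+2·8+1·3 = 26
B: 2·4+3·0 = 8 | 1·5+6·0+2·0+1·3 = 8
gcd(2,3,1,6,2,1) = 1

Coefficients: [2, 3, 1, 6, 2, 1]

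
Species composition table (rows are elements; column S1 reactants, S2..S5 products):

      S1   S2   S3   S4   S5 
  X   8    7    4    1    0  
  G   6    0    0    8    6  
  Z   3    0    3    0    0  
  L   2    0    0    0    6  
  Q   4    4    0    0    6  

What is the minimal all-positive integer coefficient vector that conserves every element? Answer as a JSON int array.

Coefficients: [6, 3, 6, 3, 2]

X: 6·8 = 48 | 3·7+6·4+3·1+2·0 = 48
G: 6·6 = 36 | 3·0+6·0+3·8+2·6 = 36
Z: 6·3 = 18 | 3·0+6·3+3·0+2·0 = 18
L: 6·2 = 12 | 3·0+6·0+3·0+2·6 = 12
Q: 6·4 = 24 | 3·4+6·0+3·0+2·6 = 24
gcd(6,3,6,3,2) = 1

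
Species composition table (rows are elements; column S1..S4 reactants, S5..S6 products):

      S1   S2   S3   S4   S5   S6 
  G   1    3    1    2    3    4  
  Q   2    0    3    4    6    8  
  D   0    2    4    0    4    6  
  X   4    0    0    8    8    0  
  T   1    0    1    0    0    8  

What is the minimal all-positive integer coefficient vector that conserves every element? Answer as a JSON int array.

G: 2·1+1·3+6·1+4·2 = 19 | 5·3+1·4 = 19
Q: 2·2+1·0+6·3+4·4 = 38 | 5·6+1·8 = 38
D: 2·0+1·2+6·4+4·0 = 26 | 5·4+1·6 = 26
X: 2·4+1·0+6·0+4·8 = 40 | 5·8+1·0 = 40
T: 2·1+1·0+6·1+4·0 = 8 | 5·0+1·8 = 8
gcd(2,1,6,4,5,1) = 1

Coefficients: [2, 1, 6, 4, 5, 1]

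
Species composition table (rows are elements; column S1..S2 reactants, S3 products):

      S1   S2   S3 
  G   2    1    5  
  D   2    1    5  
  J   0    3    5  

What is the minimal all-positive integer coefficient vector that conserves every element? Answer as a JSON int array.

Coefficients: [5, 5, 3]

G: 5·2+5·1 = 15 | 3·5 = 15
D: 5·2+5·1 = 15 | 3·5 = 15
J: 5·0+5·3 = 15 | 3·5 = 15
gcd(5,5,3) = 1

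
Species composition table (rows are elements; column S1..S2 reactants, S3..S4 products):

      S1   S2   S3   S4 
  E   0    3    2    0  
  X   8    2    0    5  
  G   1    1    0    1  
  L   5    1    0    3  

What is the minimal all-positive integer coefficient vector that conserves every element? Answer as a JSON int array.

Coefficients: [2, 2, 3, 4]

E: 2·0+2·3 = 6 | 3·2+4·0 = 6
X: 2·8+2·2 = 20 | 3·0+4·5 = 20
G: 2·1+2·1 = 4 | 3·0+4·1 = 4
L: 2·5+2·1 = 12 | 3·0+4·3 = 12
gcd(2,2,3,4) = 1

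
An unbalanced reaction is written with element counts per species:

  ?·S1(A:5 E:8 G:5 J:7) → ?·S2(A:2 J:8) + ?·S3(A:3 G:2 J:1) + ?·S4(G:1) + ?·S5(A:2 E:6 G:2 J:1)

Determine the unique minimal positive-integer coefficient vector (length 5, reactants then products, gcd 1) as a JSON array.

Coefficients: [3, 2, 1, 5, 4]

A: 3·5 = 15 | 2·2+1·3+5·0+4·2 = 15
E: 3·8 = 24 | 2·0+1·0+5·0+4·6 = 24
G: 3·5 = 15 | 2·0+1·2+5·1+4·2 = 15
J: 3·7 = 21 | 2·8+1·1+5·0+4·1 = 21
gcd(3,2,1,5,4) = 1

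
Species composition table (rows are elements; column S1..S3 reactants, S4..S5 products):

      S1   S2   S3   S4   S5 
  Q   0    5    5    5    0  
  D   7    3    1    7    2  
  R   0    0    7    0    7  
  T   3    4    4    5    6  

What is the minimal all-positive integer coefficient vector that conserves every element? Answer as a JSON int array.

Coefficients: [4, 5, 1, 6, 1]

Q: 4·0+5·5+1·5 = 30 | 6·5+1·0 = 30
D: 4·7+5·3+1·1 = 44 | 6·7+1·2 = 44
R: 4·0+5·0+1·7 = 7 | 6·0+1·7 = 7
T: 4·3+5·4+1·4 = 36 | 6·5+1·6 = 36
gcd(4,5,1,6,1) = 1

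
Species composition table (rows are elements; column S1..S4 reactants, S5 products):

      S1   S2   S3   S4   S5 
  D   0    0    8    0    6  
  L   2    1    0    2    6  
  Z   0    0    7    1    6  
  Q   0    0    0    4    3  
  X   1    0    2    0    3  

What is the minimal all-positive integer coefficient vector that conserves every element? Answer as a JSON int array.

Coefficients: [6, 6, 3, 3, 4]

D: 6·0+6·0+3·8+3·0 = 24 | 4·6 = 24
L: 6·2+6·1+3·0+3·2 = 24 | 4·6 = 24
Z: 6·0+6·0+3·7+3·1 = 24 | 4·6 = 24
Q: 6·0+6·0+3·0+3·4 = 12 | 4·3 = 12
X: 6·1+6·0+3·2+3·0 = 12 | 4·3 = 12
gcd(6,6,3,3,4) = 1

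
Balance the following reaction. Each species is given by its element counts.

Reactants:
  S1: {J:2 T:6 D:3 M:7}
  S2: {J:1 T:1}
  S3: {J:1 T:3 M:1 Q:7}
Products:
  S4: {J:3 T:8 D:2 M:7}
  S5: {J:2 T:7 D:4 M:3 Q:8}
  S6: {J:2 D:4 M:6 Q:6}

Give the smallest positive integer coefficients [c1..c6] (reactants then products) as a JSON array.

J: 6·2+5·1+2·1 = 19 | 5·3+1·2+1·2 = 19
T: 6·6+5·1+2·3 = 47 | 5·8+1·7+1·0 = 47
D: 6·3+5·0+2·0 = 18 | 5·2+1·4+1·4 = 18
M: 6·7+5·0+2·1 = 44 | 5·7+1·3+1·6 = 44
Q: 6·0+5·0+2·7 = 14 | 5·0+1·8+1·6 = 14
gcd(6,5,2,5,1,1) = 1

Coefficients: [6, 5, 2, 5, 1, 1]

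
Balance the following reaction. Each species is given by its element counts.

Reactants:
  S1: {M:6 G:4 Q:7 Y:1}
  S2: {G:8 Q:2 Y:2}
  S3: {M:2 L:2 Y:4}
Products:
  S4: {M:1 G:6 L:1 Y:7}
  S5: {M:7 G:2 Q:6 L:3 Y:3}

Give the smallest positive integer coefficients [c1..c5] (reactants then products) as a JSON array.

M: 2·6+2·0+6·2 = 24 | 3·1+3·7 = 24
G: 2·4+2·8+6·0 = 24 | 3·6+3·2 = 24
Q: 2·7+2·2+6·0 = 18 | 3·0+3·6 = 18
L: 2·0+2·0+6·2 = 12 | 3·1+3·3 = 12
Y: 2·1+2·2+6·4 = 30 | 3·7+3·3 = 30
gcd(2,2,6,3,3) = 1

Coefficients: [2, 2, 6, 3, 3]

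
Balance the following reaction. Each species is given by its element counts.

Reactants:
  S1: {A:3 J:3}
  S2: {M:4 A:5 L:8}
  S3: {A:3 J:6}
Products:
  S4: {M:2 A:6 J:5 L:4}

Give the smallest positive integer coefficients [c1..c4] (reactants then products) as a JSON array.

M: 4·0+3·4+3·0 = 12 | 6·2 = 12
A: 4·3+3·5+3·3 = 36 | 6·6 = 36
J: 4·3+3·0+3·6 = 30 | 6·5 = 30
L: 4·0+3·8+3·0 = 24 | 6·4 = 24
gcd(4,3,3,6) = 1

Coefficients: [4, 3, 3, 6]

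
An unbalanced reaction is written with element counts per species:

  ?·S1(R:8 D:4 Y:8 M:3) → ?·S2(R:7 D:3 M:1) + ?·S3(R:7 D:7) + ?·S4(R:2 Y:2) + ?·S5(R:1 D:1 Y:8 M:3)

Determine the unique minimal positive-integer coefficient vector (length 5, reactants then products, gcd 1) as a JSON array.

Coefficients: [5, 3, 1, 4, 4]

R: 5·8 = 40 | 3·7+1·7+4·2+4·1 = 40
D: 5·4 = 20 | 3·3+1·7+4·0+4·1 = 20
Y: 5·8 = 40 | 3·0+1·0+4·2+4·8 = 40
M: 5·3 = 15 | 3·1+1·0+4·0+4·3 = 15
gcd(5,3,1,4,4) = 1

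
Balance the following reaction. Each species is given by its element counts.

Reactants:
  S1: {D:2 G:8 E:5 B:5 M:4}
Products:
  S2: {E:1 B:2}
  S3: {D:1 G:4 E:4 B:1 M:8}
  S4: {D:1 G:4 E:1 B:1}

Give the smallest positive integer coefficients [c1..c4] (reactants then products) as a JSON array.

D: 2·2 = 4 | 3·0+1·1+3·1 = 4
G: 2·8 = 16 | 3·0+1·4+3·4 = 16
E: 2·5 = 10 | 3·1+1·4+3·1 = 10
B: 2·5 = 10 | 3·2+1·1+3·1 = 10
M: 2·4 = 8 | 3·0+1·8+3·0 = 8
gcd(2,3,1,3) = 1

Coefficients: [2, 3, 1, 3]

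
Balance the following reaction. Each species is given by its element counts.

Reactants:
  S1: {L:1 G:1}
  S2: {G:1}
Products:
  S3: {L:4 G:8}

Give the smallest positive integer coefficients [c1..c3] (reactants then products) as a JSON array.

Coefficients: [4, 4, 1]

L: 4·1+4·0 = 4 | 1·4 = 4
G: 4·1+4·1 = 8 | 1·8 = 8
gcd(4,4,1) = 1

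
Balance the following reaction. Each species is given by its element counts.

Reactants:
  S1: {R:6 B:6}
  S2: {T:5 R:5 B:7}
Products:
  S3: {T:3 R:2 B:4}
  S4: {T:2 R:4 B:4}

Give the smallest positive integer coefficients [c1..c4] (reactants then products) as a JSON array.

T: 1·0+6·5 = 30 | 6·3+6·2 = 30
R: 1·6+6·5 = 36 | 6·2+6·4 = 36
B: 1·6+6·7 = 48 | 6·4+6·4 = 48
gcd(1,6,6,6) = 1

Coefficients: [1, 6, 6, 6]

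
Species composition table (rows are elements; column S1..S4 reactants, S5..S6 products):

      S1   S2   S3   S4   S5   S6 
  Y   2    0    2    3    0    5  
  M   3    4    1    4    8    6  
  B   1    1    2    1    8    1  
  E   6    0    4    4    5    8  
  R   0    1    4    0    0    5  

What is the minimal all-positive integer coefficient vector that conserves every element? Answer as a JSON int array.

Coefficients: [3, 5, 5, 3, 2, 5]

Y: 3·2+5·0+5·2+3·3 = 25 | 2·0+5·5 = 25
M: 3·3+5·4+5·1+3·4 = 46 | 2·8+5·6 = 46
B: 3·1+5·1+5·2+3·1 = 21 | 2·8+5·1 = 21
E: 3·6+5·0+5·4+3·4 = 50 | 2·5+5·8 = 50
R: 3·0+5·1+5·4+3·0 = 25 | 2·0+5·5 = 25
gcd(3,5,5,3,2,5) = 1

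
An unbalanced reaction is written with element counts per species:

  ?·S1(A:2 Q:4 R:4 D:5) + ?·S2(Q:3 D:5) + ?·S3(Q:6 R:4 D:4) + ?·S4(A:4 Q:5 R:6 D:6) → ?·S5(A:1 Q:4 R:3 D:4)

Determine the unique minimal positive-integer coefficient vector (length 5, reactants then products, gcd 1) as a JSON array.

Coefficients: [1, 1, 2, 1, 6]

A: 1·2+1·0+2·0+1·4 = 6 | 6·1 = 6
Q: 1·4+1·3+2·6+1·5 = 24 | 6·4 = 24
R: 1·4+1·0+2·4+1·6 = 18 | 6·3 = 18
D: 1·5+1·5+2·4+1·6 = 24 | 6·4 = 24
gcd(1,1,2,1,6) = 1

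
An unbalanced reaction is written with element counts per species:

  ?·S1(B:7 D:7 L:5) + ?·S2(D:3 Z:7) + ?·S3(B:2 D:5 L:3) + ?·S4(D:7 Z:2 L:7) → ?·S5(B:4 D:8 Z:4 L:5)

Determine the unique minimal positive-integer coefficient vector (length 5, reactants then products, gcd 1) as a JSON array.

Coefficients: [2, 2, 1, 1, 4]

B: 2·7+2·0+1·2+1·0 = 16 | 4·4 = 16
D: 2·7+2·3+1·5+1·7 = 32 | 4·8 = 32
Z: 2·0+2·7+1·0+1·2 = 16 | 4·4 = 16
L: 2·5+2·0+1·3+1·7 = 20 | 4·5 = 20
gcd(2,2,1,1,4) = 1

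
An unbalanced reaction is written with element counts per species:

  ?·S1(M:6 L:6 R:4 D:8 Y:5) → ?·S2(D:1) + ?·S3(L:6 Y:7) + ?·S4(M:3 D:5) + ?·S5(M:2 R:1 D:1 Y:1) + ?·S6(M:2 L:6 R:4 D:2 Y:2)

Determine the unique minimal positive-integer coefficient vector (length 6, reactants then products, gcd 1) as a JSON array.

Coefficients: [3, 6, 1, 2, 4, 2]

M: 3·6 = 18 | 6·0+1·0+2·3+4·2+2·2 = 18
L: 3·6 = 18 | 6·0+1·6+2·0+4·0+2·6 = 18
R: 3·4 = 12 | 6·0+1·0+2·0+4·1+2·4 = 12
D: 3·8 = 24 | 6·1+1·0+2·5+4·1+2·2 = 24
Y: 3·5 = 15 | 6·0+1·7+2·0+4·1+2·2 = 15
gcd(3,6,1,2,4,2) = 1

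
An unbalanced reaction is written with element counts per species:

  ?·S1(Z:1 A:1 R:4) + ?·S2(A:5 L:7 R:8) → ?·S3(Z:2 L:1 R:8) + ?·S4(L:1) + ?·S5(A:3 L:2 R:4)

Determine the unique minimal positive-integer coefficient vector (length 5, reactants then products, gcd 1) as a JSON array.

Coefficients: [2, 2, 1, 5, 4]

Z: 2·1+2·0 = 2 | 1·2+5·0+4·0 = 2
A: 2·1+2·5 = 12 | 1·0+5·0+4·3 = 12
L: 2·0+2·7 = 14 | 1·1+5·1+4·2 = 14
R: 2·4+2·8 = 24 | 1·8+5·0+4·4 = 24
gcd(2,2,1,5,4) = 1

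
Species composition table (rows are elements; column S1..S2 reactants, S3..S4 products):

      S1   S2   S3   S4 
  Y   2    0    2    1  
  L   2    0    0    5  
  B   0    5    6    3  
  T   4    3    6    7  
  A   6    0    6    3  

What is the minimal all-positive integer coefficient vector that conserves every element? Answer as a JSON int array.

Coefficients: [5, 6, 4, 2]

Y: 5·2+6·0 = 10 | 4·2+2·1 = 10
L: 5·2+6·0 = 10 | 4·0+2·5 = 10
B: 5·0+6·5 = 30 | 4·6+2·3 = 30
T: 5·4+6·3 = 38 | 4·6+2·7 = 38
A: 5·6+6·0 = 30 | 4·6+2·3 = 30
gcd(5,6,4,2) = 1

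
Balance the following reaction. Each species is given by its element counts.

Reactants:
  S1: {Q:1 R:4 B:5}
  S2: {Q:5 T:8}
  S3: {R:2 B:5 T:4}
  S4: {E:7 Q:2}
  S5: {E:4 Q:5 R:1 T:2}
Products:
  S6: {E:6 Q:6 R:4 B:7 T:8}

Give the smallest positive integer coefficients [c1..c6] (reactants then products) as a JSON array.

Coefficients: [1, 1, 6, 2, 4, 5]

E: 1·0+1·0+6·0+2·7+4·4 = 30 | 5·6 = 30
Q: 1·1+1·5+6·0+2·2+4·5 = 30 | 5·6 = 30
R: 1·4+1·0+6·2+2·0+4·1 = 20 | 5·4 = 20
B: 1·5+1·0+6·5+2·0+4·0 = 35 | 5·7 = 35
T: 1·0+1·8+6·4+2·0+4·2 = 40 | 5·8 = 40
gcd(1,1,6,2,4,5) = 1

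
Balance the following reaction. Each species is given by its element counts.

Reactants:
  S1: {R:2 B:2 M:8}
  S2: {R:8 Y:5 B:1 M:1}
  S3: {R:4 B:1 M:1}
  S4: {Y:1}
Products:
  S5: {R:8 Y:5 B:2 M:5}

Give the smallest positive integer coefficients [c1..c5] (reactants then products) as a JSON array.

R: 2·2+3·8+1·4+5·0 = 32 | 4·8 = 32
Y: 2·0+3·5+1·0+5·1 = 20 | 4·5 = 20
B: 2·2+3·1+1·1+5·0 = 8 | 4·2 = 8
M: 2·8+3·1+1·1+5·0 = 20 | 4·5 = 20
gcd(2,3,1,5,4) = 1

Coefficients: [2, 3, 1, 5, 4]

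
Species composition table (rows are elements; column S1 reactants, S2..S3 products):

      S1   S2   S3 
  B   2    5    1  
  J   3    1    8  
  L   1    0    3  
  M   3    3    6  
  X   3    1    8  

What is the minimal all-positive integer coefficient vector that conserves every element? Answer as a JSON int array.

Coefficients: [3, 1, 1]

B: 3·2 = 6 | 1·5+1·1 = 6
J: 3·3 = 9 | 1·1+1·8 = 9
L: 3·1 = 3 | 1·0+1·3 = 3
M: 3·3 = 9 | 1·3+1·6 = 9
X: 3·3 = 9 | 1·1+1·8 = 9
gcd(3,1,1) = 1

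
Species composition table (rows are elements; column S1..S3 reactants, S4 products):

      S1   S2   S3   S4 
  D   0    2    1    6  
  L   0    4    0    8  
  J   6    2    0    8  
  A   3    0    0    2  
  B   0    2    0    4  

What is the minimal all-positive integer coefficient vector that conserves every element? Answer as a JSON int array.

Coefficients: [2, 6, 6, 3]

D: 2·0+6·2+6·1 = 18 | 3·6 = 18
L: 2·0+6·4+6·0 = 24 | 3·8 = 24
J: 2·6+6·2+6·0 = 24 | 3·8 = 24
A: 2·3+6·0+6·0 = 6 | 3·2 = 6
B: 2·0+6·2+6·0 = 12 | 3·4 = 12
gcd(2,6,6,3) = 1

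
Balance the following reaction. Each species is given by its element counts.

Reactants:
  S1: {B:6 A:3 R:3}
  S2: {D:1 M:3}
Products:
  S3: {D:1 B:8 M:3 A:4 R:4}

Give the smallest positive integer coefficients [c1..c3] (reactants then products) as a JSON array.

Coefficients: [4, 3, 3]

D: 4·0+3·1 = 3 | 3·1 = 3
B: 4·6+3·0 = 24 | 3·8 = 24
M: 4·0+3·3 = 9 | 3·3 = 9
A: 4·3+3·0 = 12 | 3·4 = 12
R: 4·3+3·0 = 12 | 3·4 = 12
gcd(4,3,3) = 1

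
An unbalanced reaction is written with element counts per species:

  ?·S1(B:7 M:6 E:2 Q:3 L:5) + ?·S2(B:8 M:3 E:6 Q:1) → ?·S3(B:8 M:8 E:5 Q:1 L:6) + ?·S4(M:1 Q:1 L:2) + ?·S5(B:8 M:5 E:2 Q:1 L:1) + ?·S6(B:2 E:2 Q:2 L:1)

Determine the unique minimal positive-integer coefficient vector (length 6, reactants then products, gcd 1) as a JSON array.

B: 6·7+3·8 = 66 | 2·8+4·0+5·8+5·2 = 66
M: 6·6+3·3 = 45 | 2·8+4·1+5·5+5·0 = 45
E: 6·2+3·6 = 30 | 2·5+4·0+5·2+5·2 = 30
Q: 6·3+3·1 = 21 | 2·1+4·1+5·1+5·2 = 21
L: 6·5+3·0 = 30 | 2·6+4·2+5·1+5·1 = 30
gcd(6,3,2,4,5,5) = 1

Coefficients: [6, 3, 2, 4, 5, 5]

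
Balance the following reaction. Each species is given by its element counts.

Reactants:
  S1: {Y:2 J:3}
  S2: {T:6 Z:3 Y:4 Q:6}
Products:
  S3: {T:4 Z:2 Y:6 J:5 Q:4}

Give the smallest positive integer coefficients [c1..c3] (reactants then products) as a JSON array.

T: 5·0+2·6 = 12 | 3·4 = 12
Z: 5·0+2·3 = 6 | 3·2 = 6
Y: 5·2+2·4 = 18 | 3·6 = 18
J: 5·3+2·0 = 15 | 3·5 = 15
Q: 5·0+2·6 = 12 | 3·4 = 12
gcd(5,2,3) = 1

Coefficients: [5, 2, 3]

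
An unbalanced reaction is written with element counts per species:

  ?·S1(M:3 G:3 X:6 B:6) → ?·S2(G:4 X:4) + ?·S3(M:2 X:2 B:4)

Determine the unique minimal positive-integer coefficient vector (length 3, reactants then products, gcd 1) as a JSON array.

Coefficients: [4, 3, 6]

M: 4·3 = 12 | 3·0+6·2 = 12
G: 4·3 = 12 | 3·4+6·0 = 12
X: 4·6 = 24 | 3·4+6·2 = 24
B: 4·6 = 24 | 3·0+6·4 = 24
gcd(4,3,6) = 1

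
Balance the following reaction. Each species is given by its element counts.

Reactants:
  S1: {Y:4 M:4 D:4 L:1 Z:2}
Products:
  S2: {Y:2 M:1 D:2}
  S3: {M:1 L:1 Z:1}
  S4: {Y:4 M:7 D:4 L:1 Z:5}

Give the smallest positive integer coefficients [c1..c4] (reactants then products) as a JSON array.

Y: 4·4 = 16 | 6·2+3·0+1·4 = 16
M: 4·4 = 16 | 6·1+3·1+1·7 = 16
D: 4·4 = 16 | 6·2+3·0+1·4 = 16
L: 4·1 = 4 | 6·0+3·1+1·1 = 4
Z: 4·2 = 8 | 6·0+3·1+1·5 = 8
gcd(4,6,3,1) = 1

Coefficients: [4, 6, 3, 1]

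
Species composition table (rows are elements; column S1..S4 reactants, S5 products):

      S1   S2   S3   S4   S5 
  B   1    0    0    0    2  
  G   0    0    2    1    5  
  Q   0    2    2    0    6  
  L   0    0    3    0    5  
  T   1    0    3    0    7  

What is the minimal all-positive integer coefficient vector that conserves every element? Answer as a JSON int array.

Coefficients: [6, 4, 5, 5, 3]

B: 6·1+4·0+5·0+5·0 = 6 | 3·2 = 6
G: 6·0+4·0+5·2+5·1 = 15 | 3·5 = 15
Q: 6·0+4·2+5·2+5·0 = 18 | 3·6 = 18
L: 6·0+4·0+5·3+5·0 = 15 | 3·5 = 15
T: 6·1+4·0+5·3+5·0 = 21 | 3·7 = 21
gcd(6,4,5,5,3) = 1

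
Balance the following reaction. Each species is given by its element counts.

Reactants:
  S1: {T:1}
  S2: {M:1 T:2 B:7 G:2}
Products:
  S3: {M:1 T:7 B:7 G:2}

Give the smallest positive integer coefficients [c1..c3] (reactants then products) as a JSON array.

Coefficients: [5, 1, 1]

M: 5·0+1·1 = 1 | 1·1 = 1
T: 5·1+1·2 = 7 | 1·7 = 7
B: 5·0+1·7 = 7 | 1·7 = 7
G: 5·0+1·2 = 2 | 1·2 = 2
gcd(5,1,1) = 1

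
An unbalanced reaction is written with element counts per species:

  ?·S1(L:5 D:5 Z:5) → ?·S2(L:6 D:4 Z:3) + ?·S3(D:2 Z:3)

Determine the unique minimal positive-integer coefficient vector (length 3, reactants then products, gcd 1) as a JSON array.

L: 6·5 = 30 | 5·6+5·0 = 30
D: 6·5 = 30 | 5·4+5·2 = 30
Z: 6·5 = 30 | 5·3+5·3 = 30
gcd(6,5,5) = 1

Coefficients: [6, 5, 5]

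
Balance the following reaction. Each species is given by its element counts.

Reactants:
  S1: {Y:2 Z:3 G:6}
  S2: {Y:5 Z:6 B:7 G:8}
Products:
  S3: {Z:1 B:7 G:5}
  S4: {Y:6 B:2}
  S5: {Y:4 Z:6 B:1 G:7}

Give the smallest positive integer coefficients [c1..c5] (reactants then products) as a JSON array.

Coefficients: [3, 4, 3, 1, 5]

Y: 3·2+4·5 = 26 | 3·0+1·6+5·4 = 26
Z: 3·3+4·6 = 33 | 3·1+1·0+5·6 = 33
B: 3·0+4·7 = 28 | 3·7+1·2+5·1 = 28
G: 3·6+4·8 = 50 | 3·5+1·0+5·7 = 50
gcd(3,4,3,1,5) = 1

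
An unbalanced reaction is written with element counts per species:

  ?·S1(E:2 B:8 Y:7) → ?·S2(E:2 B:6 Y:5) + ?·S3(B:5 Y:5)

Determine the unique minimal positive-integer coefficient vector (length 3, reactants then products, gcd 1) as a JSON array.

Coefficients: [5, 5, 2]

E: 5·2 = 10 | 5·2+2·0 = 10
B: 5·8 = 40 | 5·6+2·5 = 40
Y: 5·7 = 35 | 5·5+2·5 = 35
gcd(5,5,2) = 1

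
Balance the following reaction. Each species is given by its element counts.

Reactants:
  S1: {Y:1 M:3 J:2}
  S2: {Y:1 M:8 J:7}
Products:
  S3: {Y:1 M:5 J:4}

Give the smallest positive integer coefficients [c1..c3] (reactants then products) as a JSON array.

Coefficients: [3, 2, 5]

Y: 3·1+2·1 = 5 | 5·1 = 5
M: 3·3+2·8 = 25 | 5·5 = 25
J: 3·2+2·7 = 20 | 5·4 = 20
gcd(3,2,5) = 1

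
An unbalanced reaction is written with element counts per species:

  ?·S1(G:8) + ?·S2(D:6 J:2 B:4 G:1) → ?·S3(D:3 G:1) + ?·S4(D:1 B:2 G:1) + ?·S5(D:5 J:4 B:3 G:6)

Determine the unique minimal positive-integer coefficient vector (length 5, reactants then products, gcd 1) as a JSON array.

Coefficients: [2, 4, 3, 5, 2]

D: 2·0+4·6 = 24 | 3·3+5·1+2·5 = 24
J: 2·0+4·2 = 8 | 3·0+5·0+2·4 = 8
B: 2·0+4·4 = 16 | 3·0+5·2+2·3 = 16
G: 2·8+4·1 = 20 | 3·1+5·1+2·6 = 20
gcd(2,4,3,5,2) = 1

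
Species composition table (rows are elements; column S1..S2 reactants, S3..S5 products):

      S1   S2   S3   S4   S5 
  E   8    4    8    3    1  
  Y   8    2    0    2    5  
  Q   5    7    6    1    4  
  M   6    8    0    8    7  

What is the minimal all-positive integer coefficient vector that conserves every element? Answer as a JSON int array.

E: 3·8+5·4 = 44 | 4·8+2·3+6·1 = 44
Y: 3·8+5·2 = 34 | 4·0+2·2+6·5 = 34
Q: 3·5+5·7 = 50 | 4·6+2·1+6·4 = 50
M: 3·6+5·8 = 58 | 4·0+2·8+6·7 = 58
gcd(3,5,4,2,6) = 1

Coefficients: [3, 5, 4, 2, 6]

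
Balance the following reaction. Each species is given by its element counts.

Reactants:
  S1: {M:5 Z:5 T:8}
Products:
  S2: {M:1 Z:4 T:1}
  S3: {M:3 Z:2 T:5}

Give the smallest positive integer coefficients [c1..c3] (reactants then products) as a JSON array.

Coefficients: [2, 1, 3]

M: 2·5 = 10 | 1·1+3·3 = 10
Z: 2·5 = 10 | 1·4+3·2 = 10
T: 2·8 = 16 | 1·1+3·5 = 16
gcd(2,1,3) = 1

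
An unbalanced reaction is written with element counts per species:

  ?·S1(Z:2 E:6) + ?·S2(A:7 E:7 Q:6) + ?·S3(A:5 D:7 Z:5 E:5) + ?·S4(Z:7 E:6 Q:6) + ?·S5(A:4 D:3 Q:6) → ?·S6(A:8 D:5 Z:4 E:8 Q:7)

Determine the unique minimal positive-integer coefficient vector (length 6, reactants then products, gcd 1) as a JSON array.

A: 1·0+3·7+3·5+1·0+3·4 = 48 | 6·8 = 48
D: 1·0+3·0+3·7+1·0+3·3 = 30 | 6·5 = 30
Z: 1·2+3·0+3·5+1·7+3·0 = 24 | 6·4 = 24
E: 1·6+3·7+3·5+1·6+3·0 = 48 | 6·8 = 48
Q: 1·0+3·6+3·0+1·6+3·6 = 42 | 6·7 = 42
gcd(1,3,3,1,3,6) = 1

Coefficients: [1, 3, 3, 1, 3, 6]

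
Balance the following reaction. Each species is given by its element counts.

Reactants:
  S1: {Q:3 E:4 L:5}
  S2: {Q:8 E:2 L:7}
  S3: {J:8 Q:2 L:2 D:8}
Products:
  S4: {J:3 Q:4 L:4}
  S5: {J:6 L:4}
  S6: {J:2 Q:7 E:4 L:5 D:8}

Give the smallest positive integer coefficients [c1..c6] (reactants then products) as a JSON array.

J: 3·0+4·0+5·8 = 40 | 4·3+3·6+5·2 = 40
Q: 3·3+4·8+5·2 = 51 | 4·4+3·0+5·7 = 51
E: 3·4+4·2+5·0 = 20 | 4·0+3·0+5·4 = 20
L: 3·5+4·7+5·2 = 53 | 4·4+3·4+5·5 = 53
D: 3·0+4·0+5·8 = 40 | 4·0+3·0+5·8 = 40
gcd(3,4,5,4,3,5) = 1

Coefficients: [3, 4, 5, 4, 3, 5]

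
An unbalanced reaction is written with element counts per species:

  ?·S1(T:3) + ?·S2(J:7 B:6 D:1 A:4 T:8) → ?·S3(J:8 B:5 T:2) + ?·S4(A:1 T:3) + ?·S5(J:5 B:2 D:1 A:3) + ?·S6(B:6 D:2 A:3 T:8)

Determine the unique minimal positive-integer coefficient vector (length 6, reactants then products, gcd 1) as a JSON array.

Coefficients: [2, 3, 2, 6, 1, 1]

J: 2·0+3·7 = 21 | 2·8+6·0+1·5+1·0 = 21
B: 2·0+3·6 = 18 | 2·5+6·0+1·2+1·6 = 18
D: 2·0+3·1 = 3 | 2·0+6·0+1·1+1·2 = 3
A: 2·0+3·4 = 12 | 2·0+6·1+1·3+1·3 = 12
T: 2·3+3·8 = 30 | 2·2+6·3+1·0+1·8 = 30
gcd(2,3,2,6,1,1) = 1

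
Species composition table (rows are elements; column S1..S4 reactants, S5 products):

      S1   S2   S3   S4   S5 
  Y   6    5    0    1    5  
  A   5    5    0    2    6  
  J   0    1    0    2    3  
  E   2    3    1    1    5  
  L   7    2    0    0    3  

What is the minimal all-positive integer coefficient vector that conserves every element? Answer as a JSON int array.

Y: 1·6+1·5+6·0+4·1 = 15 | 3·5 = 15
A: 1·5+1·5+6·0+4·2 = 18 | 3·6 = 18
J: 1·0+1·1+6·0+4·2 = 9 | 3·3 = 9
E: 1·2+1·3+6·1+4·1 = 15 | 3·5 = 15
L: 1·7+1·2+6·0+4·0 = 9 | 3·3 = 9
gcd(1,1,6,4,3) = 1

Coefficients: [1, 1, 6, 4, 3]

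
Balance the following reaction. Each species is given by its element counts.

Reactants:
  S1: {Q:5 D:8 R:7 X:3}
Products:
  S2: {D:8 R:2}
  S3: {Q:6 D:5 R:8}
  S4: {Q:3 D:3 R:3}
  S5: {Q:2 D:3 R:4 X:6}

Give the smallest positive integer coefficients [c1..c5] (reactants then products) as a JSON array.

Q: 6·5 = 30 | 2·0+1·6+6·3+3·2 = 30
D: 6·8 = 48 | 2·8+1·5+6·3+3·3 = 48
R: 6·7 = 42 | 2·2+1·8+6·3+3·4 = 42
X: 6·3 = 18 | 2·0+1·0+6·0+3·6 = 18
gcd(6,2,1,6,3) = 1

Coefficients: [6, 2, 1, 6, 3]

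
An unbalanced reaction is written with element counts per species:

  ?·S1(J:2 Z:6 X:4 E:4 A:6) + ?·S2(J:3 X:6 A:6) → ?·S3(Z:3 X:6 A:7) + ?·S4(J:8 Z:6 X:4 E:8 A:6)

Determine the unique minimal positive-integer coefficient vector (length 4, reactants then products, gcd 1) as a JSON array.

J: 6·2+4·3 = 24 | 6·0+3·8 = 24
Z: 6·6+4·0 = 36 | 6·3+3·6 = 36
X: 6·4+4·6 = 48 | 6·6+3·4 = 48
E: 6·4+4·0 = 24 | 6·0+3·8 = 24
A: 6·6+4·6 = 60 | 6·7+3·6 = 60
gcd(6,4,6,3) = 1

Coefficients: [6, 4, 6, 3]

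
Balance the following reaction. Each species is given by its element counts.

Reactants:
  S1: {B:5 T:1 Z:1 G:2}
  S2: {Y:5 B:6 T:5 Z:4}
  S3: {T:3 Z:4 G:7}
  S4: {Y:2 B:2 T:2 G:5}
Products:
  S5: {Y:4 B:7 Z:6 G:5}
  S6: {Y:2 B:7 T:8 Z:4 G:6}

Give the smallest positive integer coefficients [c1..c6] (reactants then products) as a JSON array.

Coefficients: [6, 4, 4, 1, 3, 5]

Y: 6·0+4·5+4·0+1·2 = 22 | 3·4+5·2 = 22
B: 6·5+4·6+4·0+1·2 = 56 | 3·7+5·7 = 56
T: 6·1+4·5+4·3+1·2 = 40 | 3·0+5·8 = 40
Z: 6·1+4·4+4·4+1·0 = 38 | 3·6+5·4 = 38
G: 6·2+4·0+4·7+1·5 = 45 | 3·5+5·6 = 45
gcd(6,4,4,1,3,5) = 1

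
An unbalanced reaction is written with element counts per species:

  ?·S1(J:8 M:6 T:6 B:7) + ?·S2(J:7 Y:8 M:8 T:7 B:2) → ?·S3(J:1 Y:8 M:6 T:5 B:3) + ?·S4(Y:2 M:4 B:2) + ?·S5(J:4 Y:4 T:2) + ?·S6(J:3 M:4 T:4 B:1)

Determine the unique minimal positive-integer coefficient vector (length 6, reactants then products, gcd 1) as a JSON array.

J: 1·8+5·7 = 43 | 1·1+4·0+6·4+6·3 = 43
Y: 1·0+5·8 = 40 | 1·8+4·2+6·4+6·0 = 40
M: 1·6+5·8 = 46 | 1·6+4·4+6·0+6·4 = 46
T: 1·6+5·7 = 41 | 1·5+4·0+6·2+6·4 = 41
B: 1·7+5·2 = 17 | 1·3+4·2+6·0+6·1 = 17
gcd(1,5,1,4,6,6) = 1

Coefficients: [1, 5, 1, 4, 6, 6]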